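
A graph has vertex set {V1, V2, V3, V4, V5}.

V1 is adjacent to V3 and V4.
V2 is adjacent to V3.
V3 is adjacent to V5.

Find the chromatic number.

2

V3 and V5 are adjacent, so at least 2 colors are needed.
A valid assignment using 2 colors: V1=2, V2=2, V3=1, V4=1, V5=2. Each edge has distinct colors on its endpoints.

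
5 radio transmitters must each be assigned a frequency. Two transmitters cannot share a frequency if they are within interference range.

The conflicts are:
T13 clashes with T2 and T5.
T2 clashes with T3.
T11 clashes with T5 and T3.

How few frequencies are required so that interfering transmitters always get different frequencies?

The cycle T5-T13-T2-T3-T11-T5 has odd length 5, so it cannot be 2-colored; at least 3 frequencies are needed.
3 frequencies suffice: frequency 1 → {T2, T11}; frequency 2 → {T5, T3}; frequency 3 → {T13}. No two conflicting transmitters share a frequency.

3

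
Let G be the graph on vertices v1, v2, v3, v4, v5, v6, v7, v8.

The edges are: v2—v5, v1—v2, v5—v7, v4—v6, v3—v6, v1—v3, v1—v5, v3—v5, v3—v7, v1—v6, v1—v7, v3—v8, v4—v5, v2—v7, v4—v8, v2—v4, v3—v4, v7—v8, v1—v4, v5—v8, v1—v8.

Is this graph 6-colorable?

Yes

The chromatic number is 5. v1, v3, v4, v5, v8 are mutually adjacent (a clique of size 5), so at least 5 colors are needed.
5 colors suffice: color 1 → {v1}; color 2 → {v4, v7}; color 3 → {v5, v6}; color 4 → {v2, v3}; color 5 → {v8}.
Since 6 ≥ 5, a proper 6-coloring certainly exists.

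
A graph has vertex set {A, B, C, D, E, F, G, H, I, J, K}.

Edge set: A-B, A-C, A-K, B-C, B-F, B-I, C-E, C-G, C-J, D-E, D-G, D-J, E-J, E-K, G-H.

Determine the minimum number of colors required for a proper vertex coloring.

D, E, J are mutually adjacent, so at least 3 colors are needed.
One proper 3-coloring: A=3, B=2, C=1, D=1, E=2, F=1, G=2, H=1, I=1, J=3, K=1. Each edge has distinct colors on its endpoints.

3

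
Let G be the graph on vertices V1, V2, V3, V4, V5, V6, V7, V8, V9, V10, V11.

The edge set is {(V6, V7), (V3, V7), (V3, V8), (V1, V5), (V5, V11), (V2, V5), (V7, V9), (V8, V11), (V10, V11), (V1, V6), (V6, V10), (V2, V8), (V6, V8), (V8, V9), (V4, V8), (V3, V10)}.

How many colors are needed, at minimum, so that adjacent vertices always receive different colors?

3

The cycle V1-V6-V10-V11-V5-V1 has odd length 5, so it cannot be 2-colored; at least 3 colors are needed.
3 colors suffice: V1=green, V2=blue, V3=blue, V4=blue, V5=red, V6=blue, V7=red, V8=red, V9=blue, V10=red, V11=blue. Every edge joins two different colors.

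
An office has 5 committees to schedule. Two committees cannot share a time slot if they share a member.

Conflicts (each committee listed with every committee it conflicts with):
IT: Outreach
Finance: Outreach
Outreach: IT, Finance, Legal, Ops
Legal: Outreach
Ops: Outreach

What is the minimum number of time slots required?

2

Finance and Outreach conflict, so at least 2 time slots are needed.
A valid assignment using 2 time slots: IT=2, Finance=2, Outreach=1, Legal=2, Ops=2. No two conflicting committees share a time slot.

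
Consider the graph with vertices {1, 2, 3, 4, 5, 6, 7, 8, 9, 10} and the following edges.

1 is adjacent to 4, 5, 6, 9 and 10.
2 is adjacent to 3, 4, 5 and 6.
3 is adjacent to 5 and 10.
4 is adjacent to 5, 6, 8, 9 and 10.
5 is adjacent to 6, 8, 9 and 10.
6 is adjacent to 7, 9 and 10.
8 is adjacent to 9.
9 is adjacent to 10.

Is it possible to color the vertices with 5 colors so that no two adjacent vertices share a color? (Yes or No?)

1, 4, 5, 6, 9, 10 are pairwise adjacent (a clique of size 6), so at least 6 colors are needed.
So 5 colors are not enough.

No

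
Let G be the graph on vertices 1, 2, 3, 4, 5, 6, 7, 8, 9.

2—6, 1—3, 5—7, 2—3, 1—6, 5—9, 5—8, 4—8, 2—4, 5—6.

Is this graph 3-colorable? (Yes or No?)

The chromatic number is 3. The cycle 6-2-4-8-5-6 has odd length 5, so it cannot be 2-colored; at least 3 colors are needed.
3 colors suffice: color red → {1, 2, 5}; color blue → {3, 4, 6, 7, 9}; color green → {8}.
That is already a proper 3-coloring.

Yes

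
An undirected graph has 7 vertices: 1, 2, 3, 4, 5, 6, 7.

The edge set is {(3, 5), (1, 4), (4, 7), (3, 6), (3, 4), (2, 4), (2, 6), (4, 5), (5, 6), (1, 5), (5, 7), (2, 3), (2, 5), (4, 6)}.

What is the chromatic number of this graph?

5

2, 3, 4, 5, 6 are mutually adjacent (a clique of size 5), so at least 5 colors are needed.
5 colors suffice: color red → {5}; color blue → {4}; color green → {1, 2, 7}; color yellow → {6}; color purple → {3}. Every edge joins two different colors.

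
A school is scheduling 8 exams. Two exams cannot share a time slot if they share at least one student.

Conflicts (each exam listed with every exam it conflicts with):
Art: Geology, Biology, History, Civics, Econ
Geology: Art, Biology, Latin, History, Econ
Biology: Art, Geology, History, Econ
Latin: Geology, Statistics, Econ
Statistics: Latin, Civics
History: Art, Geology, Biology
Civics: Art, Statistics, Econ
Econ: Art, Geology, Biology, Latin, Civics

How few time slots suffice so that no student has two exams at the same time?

Art, Geology, Biology, History all conflict with each other, so at least 4 time slots are needed.
4 time slots suffice: time slot 1 → {Art, Latin}; time slot 2 → {Geology, Civics}; time slot 3 → {Statistics, History, Econ}; time slot 4 → {Biology}. No two conflicting exams share a time slot.

4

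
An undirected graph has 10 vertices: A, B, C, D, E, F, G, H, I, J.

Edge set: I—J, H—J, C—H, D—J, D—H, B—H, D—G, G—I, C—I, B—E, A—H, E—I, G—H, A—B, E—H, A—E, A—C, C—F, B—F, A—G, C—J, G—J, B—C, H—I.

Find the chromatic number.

4

A, B, E, H are mutually adjacent (a clique of size 4), so at least 4 colors are needed.
4 colors suffice: color 1 → {F, H}; color 2 → {C, E, G}; color 3 → {A, J}; color 4 → {B, D, I}. Every edge joins two different colors.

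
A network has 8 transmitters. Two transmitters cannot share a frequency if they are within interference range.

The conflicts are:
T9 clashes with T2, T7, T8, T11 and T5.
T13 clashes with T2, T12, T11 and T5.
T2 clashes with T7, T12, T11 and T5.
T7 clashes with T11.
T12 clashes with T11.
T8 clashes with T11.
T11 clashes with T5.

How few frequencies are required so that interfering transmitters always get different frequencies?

4

T9, T2, T11, T5 all conflict with each other, so at least 4 frequencies are needed.
Using 4 frequencies: T9=3, T13=3, T2=2, T7=4, T12=4, T8=2, T11=1, T5=4. Every pair that conflicts lands in different frequencies.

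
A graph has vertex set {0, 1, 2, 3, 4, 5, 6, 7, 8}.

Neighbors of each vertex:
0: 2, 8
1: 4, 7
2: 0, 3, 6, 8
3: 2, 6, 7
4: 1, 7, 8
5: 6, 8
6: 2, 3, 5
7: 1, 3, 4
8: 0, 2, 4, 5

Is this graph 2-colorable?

No

1, 4, 7 are pairwise adjacent, so at least 3 colors are needed.
So 2 colors are not enough.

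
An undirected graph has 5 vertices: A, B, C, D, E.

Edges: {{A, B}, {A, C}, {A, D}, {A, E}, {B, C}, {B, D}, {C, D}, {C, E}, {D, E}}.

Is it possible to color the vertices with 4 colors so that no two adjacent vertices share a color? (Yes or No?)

The chromatic number is 4. A, C, D, E form a clique, so at least 4 colors are needed.
One proper 4-coloring: A=1, B=4, C=3, D=2, E=4.
That is already a proper 4-coloring.

Yes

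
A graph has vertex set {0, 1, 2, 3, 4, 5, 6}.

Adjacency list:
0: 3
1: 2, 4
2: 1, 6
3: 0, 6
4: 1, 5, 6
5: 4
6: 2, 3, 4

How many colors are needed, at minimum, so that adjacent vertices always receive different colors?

2

1 and 2 are adjacent, so at least 2 colors are needed.
2 colors suffice: 0=b, 1=b, 2=a, 3=a, 4=a, 5=b, 6=b. Each edge has distinct colors on its endpoints.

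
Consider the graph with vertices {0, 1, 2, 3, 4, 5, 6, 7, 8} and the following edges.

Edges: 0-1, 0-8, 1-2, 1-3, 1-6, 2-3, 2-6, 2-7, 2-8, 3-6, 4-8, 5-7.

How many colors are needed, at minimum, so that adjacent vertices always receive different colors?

1, 2, 3, 6 are pairwise adjacent (a clique of size 4), so at least 4 colors are needed.
4 colors suffice: color red → {0, 2, 4, 5}; color blue → {1, 7, 8}; color green → {3}; color yellow → {6}. Every edge joins two different colors.

4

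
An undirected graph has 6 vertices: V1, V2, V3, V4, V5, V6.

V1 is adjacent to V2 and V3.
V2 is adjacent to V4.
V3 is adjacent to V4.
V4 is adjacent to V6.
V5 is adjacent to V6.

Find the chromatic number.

V3 and V4 are adjacent, so at least 2 colors are needed.
2 colors suffice: color 1 → {V1, V4, V5}; color 2 → {V2, V3, V6}. Each edge has distinct colors on its endpoints.

2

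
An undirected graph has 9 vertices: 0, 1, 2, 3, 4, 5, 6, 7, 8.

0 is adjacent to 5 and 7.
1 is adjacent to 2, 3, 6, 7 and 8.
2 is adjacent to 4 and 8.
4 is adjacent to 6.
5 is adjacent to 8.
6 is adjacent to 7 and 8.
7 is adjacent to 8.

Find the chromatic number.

1, 6, 7, 8 are mutually adjacent (a clique of size 4), so at least 4 colors are needed.
4 colors suffice: color red → {0, 3, 4, 8}; color blue → {1, 5}; color green → {2, 6}; color yellow → {7}. Each edge has distinct colors on its endpoints.

4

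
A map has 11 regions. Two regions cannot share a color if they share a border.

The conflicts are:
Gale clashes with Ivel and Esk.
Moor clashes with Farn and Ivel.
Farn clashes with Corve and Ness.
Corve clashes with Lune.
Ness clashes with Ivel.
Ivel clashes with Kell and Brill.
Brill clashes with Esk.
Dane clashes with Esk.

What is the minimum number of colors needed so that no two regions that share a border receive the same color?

2

Dane and Esk conflict, so at least 2 colors are needed.
A valid assignment using 2 colors: Gale=2, Moor=2, Farn=1, Corve=2, Lune=1, Ness=2, Ivel=1, Kell=2, Brill=2, Dane=2, Esk=1. Each listed conflict is separated.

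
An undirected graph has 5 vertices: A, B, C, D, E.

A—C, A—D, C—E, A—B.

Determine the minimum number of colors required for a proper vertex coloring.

2

A and D are adjacent, so at least 2 colors are needed.
2 colors suffice: color 1 → {A, E}; color 2 → {B, C, D}. Every edge joins two different colors.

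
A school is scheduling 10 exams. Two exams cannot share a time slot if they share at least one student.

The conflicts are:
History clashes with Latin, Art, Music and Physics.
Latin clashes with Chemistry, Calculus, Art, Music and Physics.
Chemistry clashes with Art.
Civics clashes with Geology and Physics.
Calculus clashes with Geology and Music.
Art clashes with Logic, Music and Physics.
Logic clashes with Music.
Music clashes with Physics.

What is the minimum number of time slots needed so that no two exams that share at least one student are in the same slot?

5

History, Latin, Art, Music, Physics all conflict with each other, so at least 5 time slots are needed.
5 time slots suffice: time slot 1 → {Civics, Calculus, Art}; time slot 2 → {Latin, Logic, Geology}; time slot 3 → {Chemistry, Music}; time slot 4 → {Physics}; time slot 5 → {History}. Each listed conflict is separated.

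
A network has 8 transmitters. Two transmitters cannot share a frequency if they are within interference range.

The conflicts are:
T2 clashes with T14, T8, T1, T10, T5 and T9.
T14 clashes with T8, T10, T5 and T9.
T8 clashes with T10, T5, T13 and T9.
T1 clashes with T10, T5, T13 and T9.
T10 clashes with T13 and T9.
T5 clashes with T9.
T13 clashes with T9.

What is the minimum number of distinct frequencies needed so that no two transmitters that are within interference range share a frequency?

5

T2, T14, T8, T10, T9 are mutually in conflict, so at least 5 frequencies are needed.
5 frequencies suffice: frequency 1 → {T9}; frequency 2 → {T10, T5}; frequency 3 → {T8, T1}; frequency 4 → {T2, T13}; frequency 5 → {T14}. Each listed conflict is separated.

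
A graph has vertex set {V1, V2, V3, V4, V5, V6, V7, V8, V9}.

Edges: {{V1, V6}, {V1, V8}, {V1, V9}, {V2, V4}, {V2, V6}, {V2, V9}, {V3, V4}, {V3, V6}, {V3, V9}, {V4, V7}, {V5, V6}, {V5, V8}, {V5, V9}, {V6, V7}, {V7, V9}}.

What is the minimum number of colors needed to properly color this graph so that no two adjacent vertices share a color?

2

V5 and V8 are adjacent, so at least 2 colors are needed.
A valid assignment using 2 colors: V1=2, V2=2, V3=2, V4=1, V5=2, V6=1, V7=2, V8=1, V9=1. Every edge joins two different colors.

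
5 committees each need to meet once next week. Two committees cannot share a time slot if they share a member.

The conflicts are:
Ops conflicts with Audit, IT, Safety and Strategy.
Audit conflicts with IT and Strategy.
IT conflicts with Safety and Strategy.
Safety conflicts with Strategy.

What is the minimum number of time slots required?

Ops, Audit, IT, Strategy all conflict with each other, so at least 4 time slots are needed.
4 time slots suffice: time slot 1 → {IT}; time slot 2 → {Ops}; time slot 3 → {Strategy}; time slot 4 → {Audit, Safety}. Every pair that conflicts lands in different time slots.

4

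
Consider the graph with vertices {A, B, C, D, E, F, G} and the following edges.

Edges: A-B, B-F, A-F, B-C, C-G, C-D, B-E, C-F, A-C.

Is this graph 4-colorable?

The chromatic number is 4. A, B, C, F are pairwise adjacent (a clique of size 4), so at least 4 colors are needed.
4 colors suffice: color red → {C, E}; color blue → {B, D, G}; color green → {F}; color yellow → {A}.
That is already a proper 4-coloring.

Yes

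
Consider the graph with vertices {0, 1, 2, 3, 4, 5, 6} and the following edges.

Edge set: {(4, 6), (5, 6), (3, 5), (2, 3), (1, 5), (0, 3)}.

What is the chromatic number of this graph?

1 and 5 are adjacent, so at least 2 colors are needed.
A valid assignment using 2 colors: 0=b, 1=a, 2=b, 3=a, 4=b, 5=b, 6=a. No two adjacent vertices share a color.

2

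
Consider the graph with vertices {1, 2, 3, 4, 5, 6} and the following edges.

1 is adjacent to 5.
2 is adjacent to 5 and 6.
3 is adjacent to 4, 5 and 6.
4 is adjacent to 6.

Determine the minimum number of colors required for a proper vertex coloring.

3, 4, 6 are pairwise adjacent, so at least 3 colors are needed.
3 colors suffice: color red → {1, 2, 3}; color blue → {5, 6}; color green → {4}. Every edge joins two different colors.

3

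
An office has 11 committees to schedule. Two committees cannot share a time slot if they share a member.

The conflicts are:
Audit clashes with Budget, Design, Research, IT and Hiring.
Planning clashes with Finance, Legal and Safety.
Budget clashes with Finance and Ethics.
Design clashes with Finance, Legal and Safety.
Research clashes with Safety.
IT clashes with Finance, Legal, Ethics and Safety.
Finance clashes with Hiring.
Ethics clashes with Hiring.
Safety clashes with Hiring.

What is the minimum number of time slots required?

Finance and Hiring conflict, so at least 2 time slots are needed.
2 time slots suffice: time slot 1 → {Audit, Finance, Legal, Ethics, Safety}; time slot 2 → {Planning, Budget, Design, Research, IT, Hiring}. No two conflicting committees share a time slot.

2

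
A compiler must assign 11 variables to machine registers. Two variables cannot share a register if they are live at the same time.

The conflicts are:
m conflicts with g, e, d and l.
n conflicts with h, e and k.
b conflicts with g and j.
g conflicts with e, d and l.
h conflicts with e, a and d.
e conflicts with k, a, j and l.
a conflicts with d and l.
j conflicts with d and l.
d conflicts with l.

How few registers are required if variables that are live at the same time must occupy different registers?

m, g, e, l are mutually in conflict, so at least 4 registers are needed.
4 registers suffice: register 1 → {b, e, d}; register 2 → {h, k, l}; register 3 → {n, g, a, j}; register 4 → {m}. Every pair that conflicts lands in different registers.

4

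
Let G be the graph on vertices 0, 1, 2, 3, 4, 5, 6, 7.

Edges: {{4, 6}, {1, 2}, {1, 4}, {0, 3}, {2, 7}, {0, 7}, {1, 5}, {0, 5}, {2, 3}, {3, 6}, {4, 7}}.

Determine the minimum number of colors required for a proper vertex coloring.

3

The cycle 7-2-3-6-4-7 has odd length 5, so it cannot be 2-colored; at least 3 colors are needed.
A valid assignment using 3 colors: 0=green, 1=blue, 2=green, 3=red, 4=red, 5=red, 6=blue, 7=blue. Each edge has distinct colors on its endpoints.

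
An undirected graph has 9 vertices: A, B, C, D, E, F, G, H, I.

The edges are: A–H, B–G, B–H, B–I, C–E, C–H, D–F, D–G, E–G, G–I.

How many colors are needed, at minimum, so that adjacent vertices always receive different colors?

3

B, G, I are pairwise adjacent, so at least 3 colors are needed.
3 colors suffice: A=blue, B=blue, C=green, D=blue, E=blue, F=red, G=red, H=red, I=green. Every edge joins two different colors.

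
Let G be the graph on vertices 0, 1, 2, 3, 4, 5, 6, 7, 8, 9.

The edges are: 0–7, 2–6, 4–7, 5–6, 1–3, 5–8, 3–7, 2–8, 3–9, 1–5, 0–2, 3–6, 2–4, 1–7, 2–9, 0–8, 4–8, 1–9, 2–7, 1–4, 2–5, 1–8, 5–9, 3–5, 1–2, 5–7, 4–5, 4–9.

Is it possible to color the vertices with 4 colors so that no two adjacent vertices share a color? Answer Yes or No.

1, 2, 4, 5, 9 are pairwise adjacent (a clique of size 5), so at least 5 colors are needed.
So 4 colors are not enough.

No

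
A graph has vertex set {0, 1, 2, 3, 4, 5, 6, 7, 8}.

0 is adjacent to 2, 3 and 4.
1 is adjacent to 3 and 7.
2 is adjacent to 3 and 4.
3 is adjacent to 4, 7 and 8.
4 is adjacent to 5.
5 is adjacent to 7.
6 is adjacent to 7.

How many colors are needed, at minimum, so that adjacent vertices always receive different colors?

0, 2, 3, 4 are mutually adjacent (a clique of size 4), so at least 4 colors are needed.
4 colors suffice: 0=c, 1=c, 2=d, 3=a, 4=b, 5=a, 6=a, 7=b, 8=b. No two adjacent vertices share a color.

4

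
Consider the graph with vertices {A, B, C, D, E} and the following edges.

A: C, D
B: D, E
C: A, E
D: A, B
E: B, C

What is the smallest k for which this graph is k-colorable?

3

The cycle D-A-C-E-B-D has odd length 5, so it cannot be 2-colored; at least 3 colors are needed.
3 colors suffice: color 1 → {B, C}; color 2 → {A, E}; color 3 → {D}. Each edge has distinct colors on its endpoints.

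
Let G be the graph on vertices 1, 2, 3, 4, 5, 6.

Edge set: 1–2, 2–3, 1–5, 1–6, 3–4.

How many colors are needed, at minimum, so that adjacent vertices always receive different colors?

2 and 3 are adjacent, so at least 2 colors are needed.
2 colors suffice: color red → {1, 3}; color blue → {2, 4, 5, 6}. No two adjacent vertices share a color.

2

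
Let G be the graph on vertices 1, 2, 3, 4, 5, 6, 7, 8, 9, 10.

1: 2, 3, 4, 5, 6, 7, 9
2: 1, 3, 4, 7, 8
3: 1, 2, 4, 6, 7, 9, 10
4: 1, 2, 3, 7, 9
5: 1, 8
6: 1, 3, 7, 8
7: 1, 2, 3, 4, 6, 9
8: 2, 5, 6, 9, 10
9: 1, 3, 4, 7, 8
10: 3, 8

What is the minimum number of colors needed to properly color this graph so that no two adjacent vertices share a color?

5

1, 3, 4, 7, 9 are pairwise adjacent (a clique of size 5), so at least 5 colors are needed.
5 colors suffice: color red → {3, 8}; color blue → {1, 10}; color green → {5, 7}; color yellow → {2, 6, 9}; color purple → {4}. No two adjacent vertices share a color.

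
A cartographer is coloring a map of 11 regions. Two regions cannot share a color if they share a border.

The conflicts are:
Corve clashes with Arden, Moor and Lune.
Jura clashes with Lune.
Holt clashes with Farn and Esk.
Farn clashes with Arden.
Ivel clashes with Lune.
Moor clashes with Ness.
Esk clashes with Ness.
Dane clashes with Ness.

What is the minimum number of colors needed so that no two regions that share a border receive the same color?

3

The cycle Holt-Esk-Ness-Moor-Corve-Arden-Farn-Holt has odd length 7, so it cannot be 2-colored; at least 3 colors are needed.
3 colors suffice: color 1 → {Farn, Lune, Ness}; color 2 → {Corve, Jura, Ivel, Esk, Dane}; color 3 → {Holt, Arden, Moor}. Each listed conflict is separated.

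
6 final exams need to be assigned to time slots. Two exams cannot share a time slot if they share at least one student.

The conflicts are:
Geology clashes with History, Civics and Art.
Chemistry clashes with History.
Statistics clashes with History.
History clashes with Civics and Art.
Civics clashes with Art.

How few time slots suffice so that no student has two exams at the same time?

Geology, History, Civics, Art are mutually in conflict, so at least 4 time slots are needed.
Using 4 time slots: Geology=4, Chemistry=2, Statistics=2, History=1, Civics=2, Art=3. No two conflicting exams share a time slot.

4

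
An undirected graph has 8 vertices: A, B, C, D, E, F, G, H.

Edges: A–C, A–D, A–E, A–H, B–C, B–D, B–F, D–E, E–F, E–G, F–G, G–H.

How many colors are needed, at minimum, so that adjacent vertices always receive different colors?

3

E, F, G form a triangle, so at least 3 colors are needed.
3 colors suffice: color 1 → {A, B, G}; color 2 → {C, E, H}; color 3 → {D, F}. Every edge joins two different colors.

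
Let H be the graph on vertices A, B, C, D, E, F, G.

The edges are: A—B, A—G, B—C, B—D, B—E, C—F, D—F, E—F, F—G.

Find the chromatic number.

The cycle F-D-B-A-G-F has odd length 5, so it cannot be 2-colored; at least 3 colors are needed.
A valid assignment using 3 colors: A=2, B=1, C=2, D=2, E=2, F=1, G=3. No two adjacent vertices share a color.

3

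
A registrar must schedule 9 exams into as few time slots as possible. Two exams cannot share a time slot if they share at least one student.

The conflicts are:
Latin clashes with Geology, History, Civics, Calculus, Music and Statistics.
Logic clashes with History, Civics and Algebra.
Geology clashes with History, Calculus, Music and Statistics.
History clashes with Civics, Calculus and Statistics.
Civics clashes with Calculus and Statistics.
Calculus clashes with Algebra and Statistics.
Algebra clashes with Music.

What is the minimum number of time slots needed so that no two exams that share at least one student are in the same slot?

Latin, History, Civics, Calculus, Statistics pairwise conflict, so at least 5 time slots are needed.
A valid assignment using 5 time slots: Latin=1, Logic=1, Geology=5, History=2, Civics=5, Calculus=3, Algebra=4, Music=2, Statistics=4. No two conflicting exams share a time slot.

5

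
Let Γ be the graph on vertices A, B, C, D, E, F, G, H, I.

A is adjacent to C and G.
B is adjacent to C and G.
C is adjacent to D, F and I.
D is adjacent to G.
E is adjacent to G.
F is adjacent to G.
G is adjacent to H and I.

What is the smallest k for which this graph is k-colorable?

2

G and I are adjacent, so at least 2 colors are needed.
2 colors suffice: A=2, B=2, C=1, D=2, E=2, F=2, G=1, H=2, I=2. Every edge joins two different colors.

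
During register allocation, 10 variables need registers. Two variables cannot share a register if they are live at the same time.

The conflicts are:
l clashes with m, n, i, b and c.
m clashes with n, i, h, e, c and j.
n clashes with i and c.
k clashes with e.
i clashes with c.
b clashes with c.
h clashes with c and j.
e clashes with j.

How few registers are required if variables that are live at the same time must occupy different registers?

5

l, m, n, i, c pairwise conflict, so at least 5 registers are needed.
5 registers suffice: l=3, m=1, n=4, k=1, i=5, b=1, h=3, e=3, c=2, j=2. Every pair that conflicts lands in different registers.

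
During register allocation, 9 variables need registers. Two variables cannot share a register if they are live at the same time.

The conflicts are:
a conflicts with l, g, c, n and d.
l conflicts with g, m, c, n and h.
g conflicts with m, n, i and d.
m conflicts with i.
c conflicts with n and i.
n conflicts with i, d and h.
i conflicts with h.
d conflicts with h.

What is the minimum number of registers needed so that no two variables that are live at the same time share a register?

a, g, n, d are mutually in conflict, so at least 4 registers are needed.
4 registers suffice: register 1 → {m, n}; register 2 → {g, c, h}; register 3 → {l, i, d}; register 4 → {a}. Every pair that conflicts lands in different registers.

4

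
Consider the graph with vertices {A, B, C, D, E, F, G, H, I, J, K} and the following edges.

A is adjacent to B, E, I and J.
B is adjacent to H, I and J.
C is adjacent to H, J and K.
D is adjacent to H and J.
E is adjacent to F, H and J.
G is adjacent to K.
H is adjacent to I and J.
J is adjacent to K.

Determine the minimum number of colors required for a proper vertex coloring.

C, J, K are pairwise adjacent, so at least 3 colors are needed.
One proper 3-coloring: A=2, B=3, C=3, D=3, E=3, F=1, G=1, H=2, I=1, J=1, K=2. Every edge joins two different colors.

3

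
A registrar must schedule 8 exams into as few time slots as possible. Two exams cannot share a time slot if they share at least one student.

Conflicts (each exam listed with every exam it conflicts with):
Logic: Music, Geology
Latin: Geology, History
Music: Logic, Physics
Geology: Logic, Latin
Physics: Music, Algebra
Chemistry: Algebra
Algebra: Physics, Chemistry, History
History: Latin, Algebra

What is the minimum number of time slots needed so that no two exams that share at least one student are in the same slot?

The cycle Music-Physics-Algebra-History-Latin-Geology-Logic-Music has odd length 7, so it cannot be 2-colored; at least 3 time slots are needed.
Using 3 time slots: Logic=2, Latin=3, Music=1, Geology=1, Physics=2, Chemistry=2, Algebra=1, History=2. Every pair that conflicts lands in different time slots.

3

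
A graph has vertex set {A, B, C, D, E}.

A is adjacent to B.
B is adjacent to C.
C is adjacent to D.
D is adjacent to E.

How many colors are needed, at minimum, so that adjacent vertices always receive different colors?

2

C and D are adjacent, so at least 2 colors are needed.
A valid assignment using 2 colors: A=2, B=1, C=2, D=1, E=2. Each edge has distinct colors on its endpoints.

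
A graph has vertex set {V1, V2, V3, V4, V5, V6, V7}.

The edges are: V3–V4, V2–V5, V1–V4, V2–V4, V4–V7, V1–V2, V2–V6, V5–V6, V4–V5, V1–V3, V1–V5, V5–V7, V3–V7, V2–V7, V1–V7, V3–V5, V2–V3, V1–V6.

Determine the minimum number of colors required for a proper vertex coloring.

V1, V2, V3, V4, V5, V7 are mutually adjacent (a clique of size 6), so at least 6 colors are needed.
6 colors suffice: color 1 → {V1}; color 2 → {V5}; color 3 → {V2}; color 4 → {V6, V7}; color 5 → {V4}; color 6 → {V3}. Every edge joins two different colors.

6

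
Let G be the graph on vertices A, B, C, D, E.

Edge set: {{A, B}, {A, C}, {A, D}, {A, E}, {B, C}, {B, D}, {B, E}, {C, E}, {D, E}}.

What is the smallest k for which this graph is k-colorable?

A, B, D, E are mutually adjacent (a clique of size 4), so at least 4 colors are needed.
4 colors suffice: A=2, B=1, C=4, D=4, E=3. Each edge has distinct colors on its endpoints.

4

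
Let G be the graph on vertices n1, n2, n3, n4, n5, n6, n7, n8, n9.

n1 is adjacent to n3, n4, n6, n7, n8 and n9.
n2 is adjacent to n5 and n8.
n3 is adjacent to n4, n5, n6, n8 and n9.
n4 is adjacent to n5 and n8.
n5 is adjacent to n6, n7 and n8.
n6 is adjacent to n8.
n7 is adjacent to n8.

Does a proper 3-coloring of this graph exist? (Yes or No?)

n1, n3, n4, n8 are mutually adjacent (a clique of size 4), so at least 4 colors are needed.
So 3 colors are not enough.

No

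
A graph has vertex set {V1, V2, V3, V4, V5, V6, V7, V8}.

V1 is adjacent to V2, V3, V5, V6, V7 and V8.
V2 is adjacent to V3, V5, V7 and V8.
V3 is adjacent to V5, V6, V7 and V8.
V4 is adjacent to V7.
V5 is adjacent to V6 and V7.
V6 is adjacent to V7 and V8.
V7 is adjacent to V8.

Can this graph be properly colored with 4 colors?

V1, V2, V3, V7, V8 are mutually adjacent (a clique of size 5), so at least 5 colors are needed.
So 4 colors are not enough.

No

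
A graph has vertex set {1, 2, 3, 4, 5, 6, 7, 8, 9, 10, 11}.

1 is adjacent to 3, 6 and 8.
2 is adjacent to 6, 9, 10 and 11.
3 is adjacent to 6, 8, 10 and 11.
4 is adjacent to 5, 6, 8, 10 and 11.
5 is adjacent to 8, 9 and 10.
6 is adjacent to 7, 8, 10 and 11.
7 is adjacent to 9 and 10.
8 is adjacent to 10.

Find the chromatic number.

1, 3, 6, 8 are mutually adjacent (a clique of size 4), so at least 4 colors are needed.
4 colors suffice: color red → {5, 6}; color blue → {1, 9, 10, 11}; color green → {2, 7, 8}; color yellow → {3, 4}. Each edge has distinct colors on its endpoints.

4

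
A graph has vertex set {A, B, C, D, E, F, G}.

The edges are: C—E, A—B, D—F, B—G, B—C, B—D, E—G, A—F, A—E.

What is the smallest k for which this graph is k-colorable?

A and F are adjacent, so at least 2 colors are needed.
A valid assignment using 2 colors: A=2, B=1, C=2, D=2, E=1, F=1, G=2. No two adjacent vertices share a color.

2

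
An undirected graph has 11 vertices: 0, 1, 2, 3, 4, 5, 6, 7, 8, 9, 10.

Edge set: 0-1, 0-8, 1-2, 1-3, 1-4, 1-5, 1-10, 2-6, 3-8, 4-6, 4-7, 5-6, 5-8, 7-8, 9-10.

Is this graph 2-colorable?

The cycle 7-8-0-1-4-7 has odd length 5, so it cannot be 2-colored; at least 3 colors are needed.
So 2 colors are not enough.

No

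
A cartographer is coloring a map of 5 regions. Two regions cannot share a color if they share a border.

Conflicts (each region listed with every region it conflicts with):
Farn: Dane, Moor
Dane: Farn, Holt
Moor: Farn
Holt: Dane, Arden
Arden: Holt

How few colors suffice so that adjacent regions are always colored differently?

2

Holt and Arden conflict, so at least 2 colors are needed.
2 colors suffice: color 1 → {Farn, Holt}; color 2 → {Dane, Moor, Arden}. Every pair that conflicts lands in different colors.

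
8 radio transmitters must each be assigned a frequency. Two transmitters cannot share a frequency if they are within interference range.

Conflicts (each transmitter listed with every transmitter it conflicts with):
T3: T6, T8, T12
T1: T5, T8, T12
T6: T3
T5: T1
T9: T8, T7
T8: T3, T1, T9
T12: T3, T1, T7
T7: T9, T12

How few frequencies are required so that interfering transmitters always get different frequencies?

3

The cycle T7-T12-T1-T8-T9-T7 has odd length 5, so it cannot be 2-colored; at least 3 frequencies are needed.
3 frequencies suffice: frequency 1 → {T3, T1, T7}; frequency 2 → {T6, T5, T8, T12}; frequency 3 → {T9}. Every pair that conflicts lands in different frequencies.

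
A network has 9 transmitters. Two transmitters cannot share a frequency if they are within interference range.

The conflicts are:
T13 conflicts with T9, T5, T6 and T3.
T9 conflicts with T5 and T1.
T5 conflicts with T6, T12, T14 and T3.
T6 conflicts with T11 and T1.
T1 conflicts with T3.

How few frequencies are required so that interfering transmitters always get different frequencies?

3

T13, T5, T3 all conflict with each other, so at least 3 frequencies are needed.
A valid assignment using 3 frequencies: T13=2, T9=3, T5=1, T6=3, T12=2, T11=1, T14=2, T1=1, T3=3. Each listed conflict is separated.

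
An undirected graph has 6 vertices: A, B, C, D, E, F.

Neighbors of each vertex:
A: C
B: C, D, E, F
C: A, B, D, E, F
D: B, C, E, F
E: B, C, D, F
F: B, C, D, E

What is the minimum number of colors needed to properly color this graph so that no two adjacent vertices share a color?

5

B, C, D, E, F are pairwise adjacent (a clique of size 5), so at least 5 colors are needed.
One proper 5-coloring: A=2, B=5, C=1, D=4, E=3, F=2. Each edge has distinct colors on its endpoints.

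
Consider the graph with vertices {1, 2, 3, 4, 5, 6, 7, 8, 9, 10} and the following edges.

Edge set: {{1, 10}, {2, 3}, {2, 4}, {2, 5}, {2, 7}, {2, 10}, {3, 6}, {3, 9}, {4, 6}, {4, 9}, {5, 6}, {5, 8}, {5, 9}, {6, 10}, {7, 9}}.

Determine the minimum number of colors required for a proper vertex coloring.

2 and 10 are adjacent, so at least 2 colors are needed.
2 colors suffice: color a → {1, 2, 6, 8, 9}; color b → {3, 4, 5, 7, 10}. Each edge has distinct colors on its endpoints.

2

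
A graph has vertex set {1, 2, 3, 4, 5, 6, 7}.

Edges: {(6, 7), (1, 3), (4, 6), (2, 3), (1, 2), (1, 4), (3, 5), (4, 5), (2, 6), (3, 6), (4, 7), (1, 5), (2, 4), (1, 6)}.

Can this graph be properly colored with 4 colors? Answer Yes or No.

Yes

The chromatic number is 4. 1, 2, 4, 6 form a clique, so at least 4 colors are needed.
4 colors suffice: color a → {3, 4}; color b → {5, 6}; color c → {1, 7}; color d → {2}.
That is already a proper 4-coloring.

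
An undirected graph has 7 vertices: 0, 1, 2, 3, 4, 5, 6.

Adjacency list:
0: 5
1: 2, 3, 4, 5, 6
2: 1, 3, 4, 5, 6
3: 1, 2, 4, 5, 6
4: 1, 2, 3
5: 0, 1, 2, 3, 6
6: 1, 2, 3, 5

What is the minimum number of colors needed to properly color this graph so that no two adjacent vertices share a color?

1, 2, 3, 5, 6 are mutually adjacent (a clique of size 5), so at least 5 colors are needed.
5 colors suffice: color red → {0, 2}; color blue → {1}; color green → {4, 5}; color yellow → {3}; color purple → {6}. No two adjacent vertices share a color.

5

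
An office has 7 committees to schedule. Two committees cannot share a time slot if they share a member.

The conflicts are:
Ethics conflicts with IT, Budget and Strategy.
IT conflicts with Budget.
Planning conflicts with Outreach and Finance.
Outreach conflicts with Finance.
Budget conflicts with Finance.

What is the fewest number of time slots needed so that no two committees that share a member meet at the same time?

3

Planning, Outreach, Finance are mutually in conflict, so at least 3 time slots are needed.
3 time slots suffice: time slot 1 → {Ethics, Finance}; time slot 2 → {Outreach, Budget, Strategy}; time slot 3 → {IT, Planning}. No two conflicting committees share a time slot.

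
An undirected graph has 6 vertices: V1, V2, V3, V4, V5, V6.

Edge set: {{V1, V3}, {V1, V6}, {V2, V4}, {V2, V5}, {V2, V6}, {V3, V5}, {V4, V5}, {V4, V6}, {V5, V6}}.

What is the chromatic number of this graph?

V2, V4, V5, V6 are pairwise adjacent (a clique of size 4), so at least 4 colors are needed.
A valid assignment using 4 colors: V1=B, V2=G, V3=R, V4=Y, V5=B, V6=R. Each edge has distinct colors on its endpoints.

4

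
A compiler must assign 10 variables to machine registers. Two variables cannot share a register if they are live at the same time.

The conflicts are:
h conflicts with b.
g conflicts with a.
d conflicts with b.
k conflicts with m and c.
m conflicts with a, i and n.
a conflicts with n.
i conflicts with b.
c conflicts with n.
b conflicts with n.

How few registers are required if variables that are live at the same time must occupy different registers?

m, a, n are mutually in conflict, so at least 3 registers are needed.
Using 3 registers: h=2, g=1, d=2, k=2, m=1, a=3, i=2, c=1, b=1, n=2. Every pair that conflicts lands in different registers.

3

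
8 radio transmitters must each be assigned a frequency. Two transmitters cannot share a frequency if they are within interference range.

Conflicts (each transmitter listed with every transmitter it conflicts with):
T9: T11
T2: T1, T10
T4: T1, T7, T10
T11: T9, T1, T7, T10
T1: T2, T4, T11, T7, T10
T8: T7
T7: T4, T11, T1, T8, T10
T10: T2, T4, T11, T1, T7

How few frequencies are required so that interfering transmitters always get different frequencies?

4

T11, T1, T7, T10 all conflict with each other, so at least 4 frequencies are needed.
4 frequencies suffice: frequency 1 → {T9, T8, T10}; frequency 2 → {T2, T7}; frequency 3 → {T1}; frequency 4 → {T4, T11}. Every pair that conflicts lands in different frequencies.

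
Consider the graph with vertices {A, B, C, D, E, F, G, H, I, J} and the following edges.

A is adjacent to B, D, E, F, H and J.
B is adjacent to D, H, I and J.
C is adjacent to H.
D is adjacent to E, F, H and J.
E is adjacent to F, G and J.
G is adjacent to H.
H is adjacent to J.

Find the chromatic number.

5

A, B, D, H, J are pairwise adjacent (a clique of size 5), so at least 5 colors are needed.
5 colors suffice: color 1 → {A, C, G, I}; color 2 → {D}; color 3 → {E, H}; color 4 → {B, F}; color 5 → {J}. No two adjacent vertices share a color.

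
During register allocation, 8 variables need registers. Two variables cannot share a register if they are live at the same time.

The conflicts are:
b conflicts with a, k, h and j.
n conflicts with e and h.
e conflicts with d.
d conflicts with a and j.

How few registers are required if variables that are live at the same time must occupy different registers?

d and a conflict, so at least 2 registers are needed.
2 registers suffice: register 1 → {b, n, d}; register 2 → {e, a, k, h, j}. No two conflicting variables share a register.

2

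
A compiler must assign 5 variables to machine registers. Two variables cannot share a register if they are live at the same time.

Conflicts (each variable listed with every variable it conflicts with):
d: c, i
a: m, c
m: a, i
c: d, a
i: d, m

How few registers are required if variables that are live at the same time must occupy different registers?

The cycle c-a-m-i-d-c has odd length 5, so it cannot be 2-colored; at least 3 registers are needed.
3 registers suffice: register 1 → {m, c}; register 2 → {d, a}; register 3 → {i}. Each listed conflict is separated.

3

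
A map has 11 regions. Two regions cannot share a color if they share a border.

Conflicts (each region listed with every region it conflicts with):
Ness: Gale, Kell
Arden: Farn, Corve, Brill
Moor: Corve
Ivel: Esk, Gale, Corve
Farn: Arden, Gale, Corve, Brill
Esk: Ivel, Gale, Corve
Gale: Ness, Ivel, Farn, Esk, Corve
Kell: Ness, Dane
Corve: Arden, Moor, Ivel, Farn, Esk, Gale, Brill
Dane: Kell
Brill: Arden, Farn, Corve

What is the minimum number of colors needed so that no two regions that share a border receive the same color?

Ivel, Esk, Gale, Corve pairwise conflict, so at least 4 colors are needed.
4 colors suffice: color 1 → {Ness, Corve, Dane}; color 2 → {Moor, Gale, Kell, Brill}; color 3 → {Farn, Esk}; color 4 → {Arden, Ivel}. Each listed conflict is separated.

4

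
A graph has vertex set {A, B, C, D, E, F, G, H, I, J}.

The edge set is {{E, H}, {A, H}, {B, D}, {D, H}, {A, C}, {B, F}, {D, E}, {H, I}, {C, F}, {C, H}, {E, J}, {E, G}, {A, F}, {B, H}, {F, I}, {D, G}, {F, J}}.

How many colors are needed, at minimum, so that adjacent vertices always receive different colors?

3

A, C, H form a triangle, so at least 3 colors are needed.
One proper 3-coloring: A=3, B=3, C=2, D=2, E=3, F=1, G=1, H=1, I=2, J=2. No two adjacent vertices share a color.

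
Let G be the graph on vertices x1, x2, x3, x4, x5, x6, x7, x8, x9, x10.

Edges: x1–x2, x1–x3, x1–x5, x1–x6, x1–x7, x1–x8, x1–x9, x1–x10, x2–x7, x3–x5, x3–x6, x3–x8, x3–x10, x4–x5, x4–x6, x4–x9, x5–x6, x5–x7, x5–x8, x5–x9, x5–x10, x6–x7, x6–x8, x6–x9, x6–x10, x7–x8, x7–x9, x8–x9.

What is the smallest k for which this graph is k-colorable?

6

x1, x5, x6, x7, x8, x9 are mutually adjacent (a clique of size 6), so at least 6 colors are needed.
6 colors suffice: color 1 → {x2, x6}; color 2 → {x1, x4}; color 3 → {x5}; color 4 → {x3, x7}; color 5 → {x9, x10}; color 6 → {x8}. Each edge has distinct colors on its endpoints.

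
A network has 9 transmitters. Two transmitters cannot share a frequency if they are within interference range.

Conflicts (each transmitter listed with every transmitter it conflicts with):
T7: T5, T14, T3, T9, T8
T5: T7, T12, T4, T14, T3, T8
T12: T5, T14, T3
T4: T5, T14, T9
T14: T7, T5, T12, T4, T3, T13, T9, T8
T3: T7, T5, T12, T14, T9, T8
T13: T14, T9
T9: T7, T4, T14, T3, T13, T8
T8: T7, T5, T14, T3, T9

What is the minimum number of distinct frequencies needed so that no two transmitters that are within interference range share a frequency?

T7, T14, T3, T9, T8 all conflict with each other, so at least 5 frequencies are needed.
A valid assignment using 5 frequencies: T7=4, T5=3, T12=4, T4=2, T14=1, T3=2, T13=2, T9=3, T8=5. Every pair that conflicts lands in different frequencies.

5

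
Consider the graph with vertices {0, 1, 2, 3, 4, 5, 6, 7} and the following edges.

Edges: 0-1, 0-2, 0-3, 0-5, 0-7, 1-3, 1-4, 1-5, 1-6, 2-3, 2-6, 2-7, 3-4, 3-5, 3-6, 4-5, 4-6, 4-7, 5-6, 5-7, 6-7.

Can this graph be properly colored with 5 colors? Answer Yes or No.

The chromatic number is 5. 1, 3, 4, 5, 6 form a clique, so at least 5 colors are needed.
5 colors suffice: color red → {2, 5}; color blue → {3, 7}; color green → {0, 6}; color yellow → {4}; color purple → {1}.
That is already a proper 5-coloring.

Yes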